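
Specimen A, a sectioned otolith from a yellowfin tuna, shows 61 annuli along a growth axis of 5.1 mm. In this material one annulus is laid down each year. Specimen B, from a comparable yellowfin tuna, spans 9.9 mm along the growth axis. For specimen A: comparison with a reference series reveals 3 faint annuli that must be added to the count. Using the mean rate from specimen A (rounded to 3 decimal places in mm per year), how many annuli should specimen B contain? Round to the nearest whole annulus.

Specimen A: adjusted count: 61 + 3 = 64 annuli.
A: Extension rate ≈ 5.1 / 64 = 0.080 mm per year.
For B, 9.9 / 0.080 = 123.75 years ≈ 124 annuli.

124 annuli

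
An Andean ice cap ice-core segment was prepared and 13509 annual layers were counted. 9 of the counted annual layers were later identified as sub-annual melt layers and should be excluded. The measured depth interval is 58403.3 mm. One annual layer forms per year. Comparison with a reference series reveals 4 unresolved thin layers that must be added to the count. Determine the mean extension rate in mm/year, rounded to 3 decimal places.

Correcting the raw count gives 13509 − 9 + 4 = 13504 true annual layers.
Mean rate = 58403.3 mm / 13504 years ≈ 4.325 mm/year.

4.325 mm/year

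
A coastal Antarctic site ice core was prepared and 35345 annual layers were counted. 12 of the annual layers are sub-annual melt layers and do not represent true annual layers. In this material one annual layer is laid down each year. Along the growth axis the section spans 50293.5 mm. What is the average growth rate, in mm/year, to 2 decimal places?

1.42 mm/year

Correcting the raw count gives 35345 − 12 = 35333 true annual layers.
50293.5 mm over 35333 years gives 50293.5 / 35333 ≈ 1.42 mm/year.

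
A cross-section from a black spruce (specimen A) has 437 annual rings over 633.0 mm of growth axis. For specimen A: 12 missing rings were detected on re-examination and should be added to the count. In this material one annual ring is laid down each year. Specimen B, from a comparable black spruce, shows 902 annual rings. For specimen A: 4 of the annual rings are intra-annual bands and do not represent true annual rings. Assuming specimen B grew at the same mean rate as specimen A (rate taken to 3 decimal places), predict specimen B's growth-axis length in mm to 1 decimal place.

1282.6 mm

Specimen A: correcting the raw count gives 437 − 4 + 12 = 445 true annual rings.
A: 633.0 mm over 445 years gives 633.0 / 445 ≈ 1.422 mm per year.
Length of B = 1.422 × 902 = 1282.6 mm.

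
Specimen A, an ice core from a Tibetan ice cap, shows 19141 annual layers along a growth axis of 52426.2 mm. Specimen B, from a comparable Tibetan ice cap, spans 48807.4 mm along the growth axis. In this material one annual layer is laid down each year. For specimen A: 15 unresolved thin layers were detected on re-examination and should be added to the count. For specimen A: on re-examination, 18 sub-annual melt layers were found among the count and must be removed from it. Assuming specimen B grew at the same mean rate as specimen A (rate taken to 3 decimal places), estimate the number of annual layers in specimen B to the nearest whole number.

17819 annual layers

Specimen A: adjusted count: 19141 − 18 + 15 = 19138 annual layers.
A: 52426.2 mm over 19138 years gives 52426.2 / 19138 ≈ 2.739 mm/year.
Specimen B: 48807.4 mm / 2.739 mm per year = 17819.42 years ≈ 17819 annual layers.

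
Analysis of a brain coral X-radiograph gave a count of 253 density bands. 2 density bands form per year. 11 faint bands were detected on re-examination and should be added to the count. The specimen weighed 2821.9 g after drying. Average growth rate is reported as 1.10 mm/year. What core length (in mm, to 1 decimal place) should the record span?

After corrections the count is 253 + 11 = 264 density bands.
264 density bands at 2 per year is 264 / 2 = 132 years.
132 years at 1.10 mm/year gives 1.10 × 132 = 145.2 mm.

145.2 mm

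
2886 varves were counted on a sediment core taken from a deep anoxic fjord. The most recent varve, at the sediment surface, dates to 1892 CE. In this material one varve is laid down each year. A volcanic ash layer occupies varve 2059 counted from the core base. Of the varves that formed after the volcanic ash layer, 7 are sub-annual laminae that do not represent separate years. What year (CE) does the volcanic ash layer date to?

1072 CE

2886 − 2059 = 827 varves lie beyond the volcanic ash layer toward the sediment surface.
827 − 7 false = 820 true varves after the volcanic ash layer.
1892 − 820 = 1072 CE.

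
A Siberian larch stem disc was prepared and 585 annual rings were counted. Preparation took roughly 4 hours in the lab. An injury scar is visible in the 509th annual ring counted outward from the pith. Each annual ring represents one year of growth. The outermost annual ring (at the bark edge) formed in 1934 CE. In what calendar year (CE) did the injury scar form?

1858 CE

585 − 509 = 76 annual rings lie beyond the injury scar toward the bark edge.
Counting back 76 years from 1934 CE places the injury scar in 1934 − 76 = 1858 CE.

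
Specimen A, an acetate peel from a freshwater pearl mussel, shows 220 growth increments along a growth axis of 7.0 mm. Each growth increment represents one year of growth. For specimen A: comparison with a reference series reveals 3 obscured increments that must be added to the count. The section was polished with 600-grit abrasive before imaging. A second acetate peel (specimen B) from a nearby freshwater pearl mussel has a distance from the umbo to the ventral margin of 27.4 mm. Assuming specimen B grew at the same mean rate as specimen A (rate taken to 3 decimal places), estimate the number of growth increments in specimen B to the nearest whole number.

884 growth increments

Specimen A: adjusted count: 220 + 3 = 223 growth increments.
A: 7.0 mm over 223 years gives 7.0 / 223 ≈ 0.031 mm per year.
For B, 27.4 / 0.031 = 883.87 years ≈ 884 growth increments.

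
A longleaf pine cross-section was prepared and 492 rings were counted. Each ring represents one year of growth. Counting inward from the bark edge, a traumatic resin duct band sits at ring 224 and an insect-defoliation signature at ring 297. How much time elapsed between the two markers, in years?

The two markers are separated by 297 − 224 = 73 rings.
At one ring per year, 73 years elapsed between them.

73 years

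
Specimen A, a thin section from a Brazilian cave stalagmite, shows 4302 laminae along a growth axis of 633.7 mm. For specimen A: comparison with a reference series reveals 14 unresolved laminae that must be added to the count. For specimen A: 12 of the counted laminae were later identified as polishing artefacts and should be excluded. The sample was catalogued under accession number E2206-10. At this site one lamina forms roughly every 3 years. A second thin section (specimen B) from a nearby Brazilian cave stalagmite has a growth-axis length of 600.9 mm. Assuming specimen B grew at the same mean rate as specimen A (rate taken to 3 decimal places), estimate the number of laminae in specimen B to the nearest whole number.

4088 laminae

Specimen A: correcting the raw count gives 4302 − 12 + 14 = 4304 true laminae.
Specimen A: at 3 years per lamina, 4304 × 3 = 12912 years.
A: Extension rate ≈ 633.7 / 12912 = 0.049 mm per year.
B spans 600.9 / 0.049 = 12263.27 years; at 3 years per lamina that is 12263.27 / 3 ≈ 4088 laminae.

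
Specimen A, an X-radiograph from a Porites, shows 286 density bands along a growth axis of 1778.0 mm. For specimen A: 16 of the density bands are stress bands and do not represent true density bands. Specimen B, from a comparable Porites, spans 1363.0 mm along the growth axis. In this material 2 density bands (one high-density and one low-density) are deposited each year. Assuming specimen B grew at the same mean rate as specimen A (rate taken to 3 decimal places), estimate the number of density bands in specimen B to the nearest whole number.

207 density bands

Specimen A: true density band count = 286 − 16 = 270.
Specimen A: dividing by 2 density bands per year: 270 / 2 = 135 years.
A: Extension rate ≈ 1778.0 / 135 = 13.170 mm/year.
B spans 1363.0 / 13.170 = 103.49 years; at 2 density bands per year that is 103.49 × 2 ≈ 207 density bands.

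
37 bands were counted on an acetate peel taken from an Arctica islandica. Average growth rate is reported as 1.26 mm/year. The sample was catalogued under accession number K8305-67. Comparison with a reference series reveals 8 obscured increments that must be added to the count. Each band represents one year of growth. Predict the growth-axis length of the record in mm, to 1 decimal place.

Adjusted count: 37 + 8 = 45 bands.
Length ≈ 1.26 × 45 = 56.7 mm.

56.7 mm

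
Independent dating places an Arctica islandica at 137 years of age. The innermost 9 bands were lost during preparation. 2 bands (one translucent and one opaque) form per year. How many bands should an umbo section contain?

265 bands

137 years at 2 bands per year gives 137 × 2 = 274 bands.
Less the 9 uncaptured bands: 274 − 9 = 265.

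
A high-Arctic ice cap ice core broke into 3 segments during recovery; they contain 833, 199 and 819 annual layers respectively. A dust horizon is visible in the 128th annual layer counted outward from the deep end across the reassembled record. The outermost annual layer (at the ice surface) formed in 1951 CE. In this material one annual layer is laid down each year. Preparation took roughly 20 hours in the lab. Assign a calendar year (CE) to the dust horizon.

228 CE

Total annual layers = 833 + 199 + 819 = 1851.
The dust horizon sits at annual layer 128 from the deep end, so 1851 − 128 = 1723 annual layers formed after it.
1951 − 1723 = 228 CE.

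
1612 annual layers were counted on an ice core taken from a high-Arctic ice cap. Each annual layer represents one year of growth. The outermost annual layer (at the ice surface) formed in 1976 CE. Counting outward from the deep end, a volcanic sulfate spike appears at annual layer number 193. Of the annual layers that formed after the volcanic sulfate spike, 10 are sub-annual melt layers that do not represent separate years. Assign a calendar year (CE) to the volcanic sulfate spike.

567 CE

Between annual layer 193 and the ice surface there are 1612 − 193 = 1419 annual layers.
Removing the 10 false annual layers leaves 1419 − 10 = 1409 true annual layers beyond the volcanic sulfate spike.
The annual layer at the ice surface is 1976 CE, so the volcanic sulfate spike dates to 1976 − 1409 = 567 CE.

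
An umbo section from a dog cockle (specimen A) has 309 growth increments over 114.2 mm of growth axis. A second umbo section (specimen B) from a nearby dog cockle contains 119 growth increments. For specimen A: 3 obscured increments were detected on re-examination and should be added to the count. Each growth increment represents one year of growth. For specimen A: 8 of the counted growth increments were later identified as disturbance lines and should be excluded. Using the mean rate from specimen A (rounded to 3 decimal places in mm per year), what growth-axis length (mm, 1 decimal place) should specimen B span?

44.7 mm

Specimen A: after corrections the count is 309 − 8 + 3 = 304 growth increments.
A: 114.2 mm over 304 years gives 114.2 / 304 ≈ 0.376 mm per year.
For B, 0.376 mm/year × 119 years = 44.7 mm.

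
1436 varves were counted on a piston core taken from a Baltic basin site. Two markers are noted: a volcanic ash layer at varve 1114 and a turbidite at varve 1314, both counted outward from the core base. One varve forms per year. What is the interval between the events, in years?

200 years

Separation: 1314 − 1114 = 200 varves.
At one varve per year, 200 years elapsed between them.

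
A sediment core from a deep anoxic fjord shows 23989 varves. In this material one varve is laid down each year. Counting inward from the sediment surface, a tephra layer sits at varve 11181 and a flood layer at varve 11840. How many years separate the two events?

659 years

11840 − 11181 = 659 varves lie between the two events.
One varve per year makes the interval 659 years.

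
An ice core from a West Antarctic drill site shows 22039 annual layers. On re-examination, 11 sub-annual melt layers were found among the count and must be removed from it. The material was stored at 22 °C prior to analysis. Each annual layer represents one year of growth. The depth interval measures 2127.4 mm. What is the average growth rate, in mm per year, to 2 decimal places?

After corrections the count is 22039 − 11 = 22028 annual layers.
Mean rate = 2127.4 mm / 22028 years ≈ 0.10 mm per year.

0.10 mm per year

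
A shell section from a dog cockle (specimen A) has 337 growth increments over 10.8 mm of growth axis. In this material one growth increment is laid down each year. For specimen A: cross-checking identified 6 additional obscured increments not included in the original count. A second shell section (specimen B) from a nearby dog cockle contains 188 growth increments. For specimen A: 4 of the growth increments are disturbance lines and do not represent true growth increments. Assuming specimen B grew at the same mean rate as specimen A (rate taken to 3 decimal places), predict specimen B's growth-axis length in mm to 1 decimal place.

6.0 mm

Specimen A: true growth increment count = 337 − 4 + 6 = 339.
A: Mean rate = 10.8 mm / 339 years ≈ 0.032 mm/yr.
For B, 0.032 mm/year × 188 years = 6.0 mm.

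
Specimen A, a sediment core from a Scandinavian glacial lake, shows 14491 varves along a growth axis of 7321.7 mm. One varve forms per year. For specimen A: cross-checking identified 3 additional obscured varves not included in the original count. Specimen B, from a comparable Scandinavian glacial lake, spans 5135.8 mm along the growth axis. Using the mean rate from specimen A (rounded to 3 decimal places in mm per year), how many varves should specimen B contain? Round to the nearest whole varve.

Specimen A: correcting the raw count gives 14491 + 3 = 14494 true varves.
A: 7321.7 mm over 14494 years gives 7321.7 / 14494 ≈ 0.505 mm/yr.
Specimen B: 5135.8 mm / 0.505 mm per year = 10169.90 years ≈ 10170 varves.

10170 varves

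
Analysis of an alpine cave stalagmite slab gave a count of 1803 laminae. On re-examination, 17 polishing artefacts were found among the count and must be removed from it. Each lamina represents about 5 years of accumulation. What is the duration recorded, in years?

8930 years

Adjusted count: 1803 − 17 = 1786 laminae.
Multiplying by 5 years per lamina: 1786 × 5 = 8930 years.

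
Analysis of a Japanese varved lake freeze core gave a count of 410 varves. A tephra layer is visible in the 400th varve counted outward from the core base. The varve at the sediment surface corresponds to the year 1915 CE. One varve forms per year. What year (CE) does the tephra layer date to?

1905 CE

410 − 400 = 10 varves lie beyond the tephra layer toward the sediment surface.
Counting back 10 years from 1915 CE places the tephra layer in 1915 − 10 = 1905 CE.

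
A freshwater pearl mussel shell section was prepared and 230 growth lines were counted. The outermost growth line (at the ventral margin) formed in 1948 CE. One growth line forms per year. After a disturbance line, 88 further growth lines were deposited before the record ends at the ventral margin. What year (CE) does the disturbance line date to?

88 growth lines post-date the disturbance line.
1948 − 88 = 1860 CE.

1860 CE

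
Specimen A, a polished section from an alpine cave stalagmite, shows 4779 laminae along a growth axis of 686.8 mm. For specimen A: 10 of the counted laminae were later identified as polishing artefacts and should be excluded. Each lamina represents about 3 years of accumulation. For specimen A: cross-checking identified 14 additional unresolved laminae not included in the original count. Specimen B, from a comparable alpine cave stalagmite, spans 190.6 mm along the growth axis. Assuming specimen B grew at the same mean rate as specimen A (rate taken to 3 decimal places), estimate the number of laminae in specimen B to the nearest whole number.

Specimen A: adjusted count: 4779 − 10 + 14 = 4783 laminae.
Specimen A: at 3 years per lamina, 4783 × 3 = 14349 years.
A: Extension rate ≈ 686.8 / 14349 = 0.048 mm per year.
For B, 190.6 / 0.048 = 3970.83 years; at 3 years per lamina that is 3970.83 / 3 ≈ 1324 laminae.

1324 laminae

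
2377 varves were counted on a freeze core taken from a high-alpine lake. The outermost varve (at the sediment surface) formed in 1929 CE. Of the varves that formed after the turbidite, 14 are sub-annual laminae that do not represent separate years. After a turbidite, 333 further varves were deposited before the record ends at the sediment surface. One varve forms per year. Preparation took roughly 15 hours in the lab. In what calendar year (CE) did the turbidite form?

1610 CE

333 varves formed after the turbidite.
Removing the 14 false varves leaves 333 − 14 = 319 true varves beyond the turbidite.
1929 − 319 = 1610 CE.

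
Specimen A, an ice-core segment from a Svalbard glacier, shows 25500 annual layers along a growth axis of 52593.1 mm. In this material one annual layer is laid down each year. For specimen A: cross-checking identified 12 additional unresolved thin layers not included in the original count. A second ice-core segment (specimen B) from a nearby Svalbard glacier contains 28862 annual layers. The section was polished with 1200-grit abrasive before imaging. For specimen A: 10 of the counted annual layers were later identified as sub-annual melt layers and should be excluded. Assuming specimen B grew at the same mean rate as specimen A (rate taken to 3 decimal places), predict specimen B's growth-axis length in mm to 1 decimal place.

Specimen A: adjusted count: 25500 − 10 + 12 = 25502 annual layers.
A: 52593.1 mm over 25502 years gives 52593.1 / 25502 ≈ 2.062 mm/year.
Length of B = 2.062 × 28862 = 59513.4 mm.

59513.4 mm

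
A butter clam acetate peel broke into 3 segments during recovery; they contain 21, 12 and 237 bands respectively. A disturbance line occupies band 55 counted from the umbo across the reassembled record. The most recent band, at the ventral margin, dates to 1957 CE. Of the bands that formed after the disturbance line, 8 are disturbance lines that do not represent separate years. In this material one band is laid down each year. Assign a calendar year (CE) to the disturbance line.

Total bands = 21 + 12 + 237 = 270.
The disturbance line sits at band 55 from the umbo, so 270 − 55 = 215 bands formed after it.
Excluding 8 false bands: 215 − 8 = 207.
Counting back 207 years from 1957 CE places the disturbance line in 1957 − 207 = 1750 CE.

1750 CE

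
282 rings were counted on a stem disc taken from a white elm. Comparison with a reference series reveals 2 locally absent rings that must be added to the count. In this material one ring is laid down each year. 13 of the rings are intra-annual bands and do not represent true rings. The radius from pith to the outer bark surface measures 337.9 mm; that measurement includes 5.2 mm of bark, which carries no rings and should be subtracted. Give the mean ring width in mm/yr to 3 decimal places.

Correcting the raw count gives 282 − 13 + 2 = 271 true rings.
Net length = 337.9 − 5.2 = 332.7 mm.
332.7 mm over 271 years gives 332.7 / 271 ≈ 1.228 mm/yr.

1.228 mm/yr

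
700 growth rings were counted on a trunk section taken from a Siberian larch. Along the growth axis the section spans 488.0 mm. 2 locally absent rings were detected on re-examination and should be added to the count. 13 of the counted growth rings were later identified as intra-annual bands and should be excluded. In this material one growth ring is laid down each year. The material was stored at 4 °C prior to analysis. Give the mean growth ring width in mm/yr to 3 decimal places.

0.708 mm/yr

Adjusted count: 700 − 13 + 2 = 689 growth rings.
Extension rate ≈ 488.0 / 689 = 0.708 mm/yr.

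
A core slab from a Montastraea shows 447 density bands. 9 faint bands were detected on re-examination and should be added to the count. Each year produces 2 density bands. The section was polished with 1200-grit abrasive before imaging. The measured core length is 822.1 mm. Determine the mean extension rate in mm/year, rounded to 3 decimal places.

True density band count = 447 + 9 = 456.
With 2 density bands per year, 456 / 2 = 228 years.
Mean rate = 822.1 mm / 228 years ≈ 3.606 mm/year.

3.606 mm/year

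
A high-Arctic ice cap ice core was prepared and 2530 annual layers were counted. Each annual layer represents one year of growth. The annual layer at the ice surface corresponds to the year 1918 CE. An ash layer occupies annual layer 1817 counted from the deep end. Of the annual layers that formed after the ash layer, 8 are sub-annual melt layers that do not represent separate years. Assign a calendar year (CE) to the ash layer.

The ash layer sits at annual layer 1817 from the deep end, so 2530 − 1817 = 713 annual layers formed after it.
Removing the 8 false annual layers leaves 713 − 8 = 705 true annual layers beyond the ash layer.
Counting back 705 years from 1918 CE places the ash layer in 1918 − 705 = 1213 CE.

1213 CE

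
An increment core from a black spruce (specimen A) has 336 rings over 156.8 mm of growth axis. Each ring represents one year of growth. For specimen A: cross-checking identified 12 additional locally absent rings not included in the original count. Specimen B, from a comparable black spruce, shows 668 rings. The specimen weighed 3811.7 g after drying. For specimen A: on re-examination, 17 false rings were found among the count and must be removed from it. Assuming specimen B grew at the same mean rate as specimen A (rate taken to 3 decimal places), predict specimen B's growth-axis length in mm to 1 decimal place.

316.6 mm

Specimen A: true ring count = 336 − 17 + 12 = 331.
A: Extension rate ≈ 156.8 / 331 = 0.474 mm/yr.
B's length ≈ 0.474 × 668 = 316.6 mm.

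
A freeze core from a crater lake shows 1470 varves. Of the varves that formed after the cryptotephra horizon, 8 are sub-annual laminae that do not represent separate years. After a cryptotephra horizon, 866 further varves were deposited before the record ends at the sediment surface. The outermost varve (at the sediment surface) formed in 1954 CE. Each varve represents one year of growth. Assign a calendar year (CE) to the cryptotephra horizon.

1096 CE

There are 866 varves younger than the cryptotephra horizon.
866 − 8 false = 858 true varves after the cryptotephra horizon.
Counting back 858 years from 1954 CE places the cryptotephra horizon in 1954 − 858 = 1096 CE.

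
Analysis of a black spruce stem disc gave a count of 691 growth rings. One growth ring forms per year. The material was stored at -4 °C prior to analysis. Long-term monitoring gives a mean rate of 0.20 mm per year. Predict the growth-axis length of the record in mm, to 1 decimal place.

138.2 mm

The record spans 691 years at 0.20 mm per year.
691 years at 0.20 mm/year gives 0.20 × 691 = 138.2 mm.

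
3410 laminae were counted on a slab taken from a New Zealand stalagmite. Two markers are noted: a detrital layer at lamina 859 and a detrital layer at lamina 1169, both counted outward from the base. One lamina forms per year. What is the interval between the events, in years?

310 yr

Separation: 1169 − 859 = 310 laminae.
That is 310 years at one lamina per year.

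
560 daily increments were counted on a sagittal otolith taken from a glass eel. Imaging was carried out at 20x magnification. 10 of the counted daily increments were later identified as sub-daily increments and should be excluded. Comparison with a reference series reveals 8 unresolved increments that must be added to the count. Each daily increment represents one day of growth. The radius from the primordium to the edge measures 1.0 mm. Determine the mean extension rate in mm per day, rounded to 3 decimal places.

Correcting the raw count gives 560 − 10 + 8 = 558 true daily increments.
Extension rate ≈ 1.0 / 558 = 0.002 mm per day.

0.002 mm per day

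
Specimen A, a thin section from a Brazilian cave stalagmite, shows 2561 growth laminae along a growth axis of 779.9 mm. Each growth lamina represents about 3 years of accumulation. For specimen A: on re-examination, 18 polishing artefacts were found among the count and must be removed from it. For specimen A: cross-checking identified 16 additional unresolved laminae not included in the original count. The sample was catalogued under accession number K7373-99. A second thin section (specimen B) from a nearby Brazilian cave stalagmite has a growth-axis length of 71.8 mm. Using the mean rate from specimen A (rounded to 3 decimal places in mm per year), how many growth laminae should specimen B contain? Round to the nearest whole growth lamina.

Specimen A: adjusted count: 2561 − 18 + 16 = 2559 growth laminae.
Specimen A: 2559 growth laminae at 3 years each span 2559 × 3 = 7677 years.
A: 779.9 mm over 7677 years gives 779.9 / 7677 ≈ 0.102 mm/year.
Specimen B: 71.8 mm / 0.102 mm per year = 703.92 years; at 3 years per growth lamina that is 703.92 / 3 ≈ 235 growth laminae.

235 growth laminae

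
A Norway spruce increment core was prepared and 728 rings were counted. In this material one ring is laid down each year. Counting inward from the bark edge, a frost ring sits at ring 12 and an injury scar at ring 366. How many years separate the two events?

354 years

Separation: 366 − 12 = 354 rings.
That is 354 years at one ring per year.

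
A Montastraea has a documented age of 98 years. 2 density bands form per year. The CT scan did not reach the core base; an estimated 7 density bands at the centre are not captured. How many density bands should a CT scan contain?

189 density bands

With 2 density bands per year, 98 years would produce 98 × 2 = 196 density bands.
196 − 7 missed = 189 density bands expected in the prepared section.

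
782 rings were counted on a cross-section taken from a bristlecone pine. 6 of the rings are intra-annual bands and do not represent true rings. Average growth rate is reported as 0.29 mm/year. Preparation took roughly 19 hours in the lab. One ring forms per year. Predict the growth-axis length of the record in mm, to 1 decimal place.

225.0 mm

Adjusted count: 782 − 6 = 776 rings.
776 years at 0.29 mm/year gives 0.29 × 776 = 225.0 mm.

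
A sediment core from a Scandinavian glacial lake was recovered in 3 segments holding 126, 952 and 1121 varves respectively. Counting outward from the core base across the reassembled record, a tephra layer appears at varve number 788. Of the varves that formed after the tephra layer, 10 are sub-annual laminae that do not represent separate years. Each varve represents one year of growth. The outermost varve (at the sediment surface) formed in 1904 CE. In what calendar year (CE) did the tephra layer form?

503 CE

Total varves = 126 + 952 + 1121 = 2199.
2199 − 788 = 1411 varves lie beyond the tephra layer toward the sediment surface.
1411 − 10 false = 1401 true varves after the tephra layer.
The varve at the sediment surface is 1904 CE, so the tephra layer dates to 1904 − 1401 = 503 CE.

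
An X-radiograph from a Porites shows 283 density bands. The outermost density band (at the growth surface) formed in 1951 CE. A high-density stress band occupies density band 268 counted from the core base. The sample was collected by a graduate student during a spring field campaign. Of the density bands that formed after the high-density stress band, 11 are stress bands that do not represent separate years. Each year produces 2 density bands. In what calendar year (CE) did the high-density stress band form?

283 − 268 = 15 density bands lie beyond the high-density stress band toward the growth surface.
Removing the 11 false density bands leaves 15 − 11 = 4 true density bands beyond the high-density stress band.
With 2 density bands per year, 4 / 2 = 2 years.
Counting back 2 years from 1951 CE places the high-density stress band in 1951 − 2 = 1949 CE.

1949 CE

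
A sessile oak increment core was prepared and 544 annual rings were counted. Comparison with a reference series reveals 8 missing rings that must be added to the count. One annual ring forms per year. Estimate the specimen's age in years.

552 yr

True annual ring count = 544 + 8 = 552.
At one annual ring per year, that is 552 years.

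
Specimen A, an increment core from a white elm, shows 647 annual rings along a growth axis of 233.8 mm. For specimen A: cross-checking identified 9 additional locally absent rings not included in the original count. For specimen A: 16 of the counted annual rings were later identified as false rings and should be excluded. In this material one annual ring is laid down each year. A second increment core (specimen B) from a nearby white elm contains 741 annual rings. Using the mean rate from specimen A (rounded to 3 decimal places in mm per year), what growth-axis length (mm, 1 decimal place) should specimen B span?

270.5 mm

Specimen A: adjusted count: 647 − 16 + 9 = 640 annual rings.
A: 233.8 mm over 640 years gives 233.8 / 640 ≈ 0.365 mm per year.
For B, 0.365 mm/year × 741 years = 270.5 mm.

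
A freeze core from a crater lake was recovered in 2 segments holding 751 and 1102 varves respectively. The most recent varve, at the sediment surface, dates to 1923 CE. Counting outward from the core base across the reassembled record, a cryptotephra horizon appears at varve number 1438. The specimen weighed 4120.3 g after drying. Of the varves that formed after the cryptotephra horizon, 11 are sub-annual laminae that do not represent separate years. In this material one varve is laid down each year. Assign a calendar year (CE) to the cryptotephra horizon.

1519 CE

Total varves = 751 + 1102 = 1853.
Between varve 1438 and the sediment surface there are 1853 − 1438 = 415 varves.
Excluding 11 false varves: 415 − 11 = 404.
The varve at the sediment surface is 1923 CE, so the cryptotephra horizon dates to 1923 − 404 = 1519 CE.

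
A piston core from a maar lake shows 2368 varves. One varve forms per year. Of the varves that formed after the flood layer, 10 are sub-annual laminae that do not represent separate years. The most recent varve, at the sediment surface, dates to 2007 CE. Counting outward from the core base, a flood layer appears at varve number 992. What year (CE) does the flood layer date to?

The flood layer sits at varve 992 from the core base, so 2368 − 992 = 1376 varves formed after it.
1376 − 10 false = 1366 true varves after the flood layer.
2007 − 1366 = 641 CE.

641 CE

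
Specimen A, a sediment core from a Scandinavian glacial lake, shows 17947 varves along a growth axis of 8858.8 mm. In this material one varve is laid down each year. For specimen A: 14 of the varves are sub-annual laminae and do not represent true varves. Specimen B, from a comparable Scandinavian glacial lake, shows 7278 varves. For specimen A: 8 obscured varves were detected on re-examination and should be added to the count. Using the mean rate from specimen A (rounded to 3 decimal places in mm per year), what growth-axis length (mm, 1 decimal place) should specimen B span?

Specimen A: correcting the raw count gives 17947 − 14 + 8 = 17941 true varves.
A: Extension rate ≈ 8858.8 / 17941 = 0.494 mm/yr.
B's length ≈ 0.494 × 7278 = 3595.3 mm.

3595.3 mm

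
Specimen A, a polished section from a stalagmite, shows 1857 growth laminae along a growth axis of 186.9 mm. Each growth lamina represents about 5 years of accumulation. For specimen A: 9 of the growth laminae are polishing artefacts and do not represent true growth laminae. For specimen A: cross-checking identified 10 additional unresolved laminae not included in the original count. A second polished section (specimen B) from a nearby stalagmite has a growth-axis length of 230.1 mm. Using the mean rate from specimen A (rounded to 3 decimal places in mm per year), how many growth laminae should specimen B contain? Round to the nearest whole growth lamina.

2301 growth laminae

Specimen A: adjusted count: 1857 − 9 + 10 = 1858 growth laminae.
Specimen A: at 5 years per growth lamina, 1858 × 5 = 9290 years.
A: Mean rate = 186.9 mm / 9290 years ≈ 0.020 mm/yr.
Specimen B: 230.1 mm / 0.020 mm per year = 11505.00 years; at 5 years per growth lamina that is 11505.00 / 5 ≈ 2301 growth laminae.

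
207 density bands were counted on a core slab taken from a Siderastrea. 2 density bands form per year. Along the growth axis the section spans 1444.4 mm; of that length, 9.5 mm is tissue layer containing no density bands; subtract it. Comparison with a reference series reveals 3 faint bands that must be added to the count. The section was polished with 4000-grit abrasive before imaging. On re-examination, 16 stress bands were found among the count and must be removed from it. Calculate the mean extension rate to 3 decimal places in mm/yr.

14.793 mm/yr

Adjusted count: 207 − 16 + 3 = 194 density bands.
With 2 density bands per year, 194 / 2 = 97 years.
Net length = 1444.4 − 9.5 = 1434.9 mm.
Mean rate = 1434.9 mm / 97 years ≈ 14.793 mm/yr.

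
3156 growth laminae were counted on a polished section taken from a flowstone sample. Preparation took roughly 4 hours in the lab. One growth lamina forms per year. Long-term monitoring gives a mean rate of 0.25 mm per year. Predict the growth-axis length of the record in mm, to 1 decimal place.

The record spans 3156 years at 0.25 mm per year.
Predicted length = 0.25 mm/year × 3156 years = 789.0 mm.

789.0 mm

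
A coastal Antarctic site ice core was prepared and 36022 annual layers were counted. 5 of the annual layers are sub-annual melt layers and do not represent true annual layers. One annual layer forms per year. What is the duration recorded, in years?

36017 years

Correcting the raw count gives 36022 − 5 = 36017 true annual layers.
One annual layer per year makes the duration 36017 years.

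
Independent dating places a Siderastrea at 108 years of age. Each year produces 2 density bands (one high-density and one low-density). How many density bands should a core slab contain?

216 density bands

With 2 density bands per year, 108 years would produce 108 × 2 = 216 density bands.
So 216 density bands should be present.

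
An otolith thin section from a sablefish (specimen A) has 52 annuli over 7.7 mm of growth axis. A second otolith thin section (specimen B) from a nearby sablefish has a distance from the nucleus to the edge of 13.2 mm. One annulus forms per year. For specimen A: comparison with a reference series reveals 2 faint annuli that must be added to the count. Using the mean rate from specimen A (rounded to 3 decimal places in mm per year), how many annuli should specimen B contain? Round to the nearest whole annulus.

92 annuli

Specimen A: after corrections the count is 52 + 2 = 54 annuli.
A: 7.7 mm over 54 years gives 7.7 / 54 ≈ 0.143 mm/yr.
B spans 13.2 / 0.143 = 92.31 years ≈ 92 annuli.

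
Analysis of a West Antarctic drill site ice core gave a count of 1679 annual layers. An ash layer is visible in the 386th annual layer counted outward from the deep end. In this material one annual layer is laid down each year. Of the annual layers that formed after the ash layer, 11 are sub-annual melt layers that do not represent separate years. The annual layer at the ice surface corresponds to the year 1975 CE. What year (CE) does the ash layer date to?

693 CE

Between annual layer 386 and the ice surface there are 1679 − 386 = 1293 annual layers.
Removing the 11 false annual layers leaves 1293 − 11 = 1282 true annual layers beyond the ash layer.
Counting back 1282 years from 1975 CE places the ash layer in 1975 − 1282 = 693 CE.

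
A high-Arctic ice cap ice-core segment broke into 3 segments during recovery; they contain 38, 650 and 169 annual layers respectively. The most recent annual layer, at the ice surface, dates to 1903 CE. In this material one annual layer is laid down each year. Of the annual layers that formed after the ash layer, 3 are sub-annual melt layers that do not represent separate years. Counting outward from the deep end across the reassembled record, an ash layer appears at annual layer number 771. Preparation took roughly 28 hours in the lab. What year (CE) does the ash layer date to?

1820 CE

Total annual layers = 38 + 650 + 169 = 857.
857 − 771 = 86 annual layers lie beyond the ash layer toward the ice surface.
Removing the 3 false annual layers leaves 86 − 3 = 83 true annual layers beyond the ash layer.
Counting back 83 years from 1903 CE places the ash layer in 1903 − 83 = 1820 CE.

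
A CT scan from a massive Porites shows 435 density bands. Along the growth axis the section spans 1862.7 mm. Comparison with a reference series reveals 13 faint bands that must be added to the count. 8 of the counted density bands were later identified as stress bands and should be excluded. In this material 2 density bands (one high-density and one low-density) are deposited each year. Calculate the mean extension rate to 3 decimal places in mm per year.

After corrections the count is 435 − 8 + 13 = 440 density bands.
Dividing by 2 density bands per year: 440 / 2 = 220 years.
Mean rate = 1862.7 mm / 220 years ≈ 8.467 mm per year.

8.467 mm per year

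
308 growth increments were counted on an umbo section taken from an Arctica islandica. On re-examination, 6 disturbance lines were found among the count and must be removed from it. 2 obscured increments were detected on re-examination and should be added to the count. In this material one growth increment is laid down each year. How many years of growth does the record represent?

304 yr

True growth increment count = 308 − 6 + 2 = 304.
One growth increment per year makes the duration 304 years.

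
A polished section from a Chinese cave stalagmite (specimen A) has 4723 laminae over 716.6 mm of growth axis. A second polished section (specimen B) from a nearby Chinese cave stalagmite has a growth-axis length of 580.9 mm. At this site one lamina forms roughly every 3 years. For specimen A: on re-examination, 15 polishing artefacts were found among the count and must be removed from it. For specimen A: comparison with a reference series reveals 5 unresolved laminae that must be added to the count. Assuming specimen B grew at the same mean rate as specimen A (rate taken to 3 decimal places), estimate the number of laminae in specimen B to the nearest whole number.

Specimen A: correcting the raw count gives 4723 − 15 + 5 = 4713 true laminae.
Specimen A: at 3 years per lamina, 4713 × 3 = 14139 years.
A: 716.6 mm over 14139 years gives 716.6 / 14139 ≈ 0.051 mm/yr.
For B, 580.9 / 0.051 = 11390.20 years; at 3 years per lamina that is 11390.20 / 3 ≈ 3797 laminae.

3797 laminae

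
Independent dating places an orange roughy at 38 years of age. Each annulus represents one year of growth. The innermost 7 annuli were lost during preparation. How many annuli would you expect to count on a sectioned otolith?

Expected annuli over 38 years: 38.
38 − 7 missed = 31 annuli expected in the prepared section.

31 annuli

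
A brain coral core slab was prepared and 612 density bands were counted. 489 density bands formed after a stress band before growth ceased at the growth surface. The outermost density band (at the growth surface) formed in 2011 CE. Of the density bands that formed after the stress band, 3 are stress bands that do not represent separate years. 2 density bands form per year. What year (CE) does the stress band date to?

489 density bands post-date the stress band.
Excluding 3 false density bands: 489 − 3 = 486.
With 2 density bands per year, 486 / 2 = 243 years.
The density band at the growth surface is 2011 CE, so the stress band dates to 2011 − 243 = 1768 CE.

1768 CE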